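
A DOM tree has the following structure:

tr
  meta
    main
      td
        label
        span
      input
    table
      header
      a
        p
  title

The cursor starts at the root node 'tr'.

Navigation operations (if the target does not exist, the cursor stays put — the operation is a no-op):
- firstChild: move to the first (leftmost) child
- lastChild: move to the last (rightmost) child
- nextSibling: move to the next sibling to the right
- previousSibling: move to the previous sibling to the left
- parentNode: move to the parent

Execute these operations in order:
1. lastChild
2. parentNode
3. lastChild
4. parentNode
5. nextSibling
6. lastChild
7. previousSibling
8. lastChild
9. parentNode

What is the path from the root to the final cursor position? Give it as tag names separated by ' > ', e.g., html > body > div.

After 1 (lastChild): title
After 2 (parentNode): tr
After 3 (lastChild): title
After 4 (parentNode): tr
After 5 (nextSibling): tr (no-op, stayed)
After 6 (lastChild): title
After 7 (previousSibling): meta
After 8 (lastChild): table
After 9 (parentNode): meta

Answer: tr > meta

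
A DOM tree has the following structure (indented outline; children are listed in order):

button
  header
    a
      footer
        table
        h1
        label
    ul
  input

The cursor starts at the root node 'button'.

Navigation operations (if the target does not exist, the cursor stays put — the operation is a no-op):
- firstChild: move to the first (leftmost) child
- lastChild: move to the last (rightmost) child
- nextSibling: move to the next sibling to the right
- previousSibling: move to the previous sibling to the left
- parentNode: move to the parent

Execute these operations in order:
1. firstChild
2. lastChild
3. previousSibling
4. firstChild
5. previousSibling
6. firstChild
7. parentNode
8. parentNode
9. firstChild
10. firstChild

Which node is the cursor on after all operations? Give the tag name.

Answer: table

Derivation:
After 1 (firstChild): header
After 2 (lastChild): ul
After 3 (previousSibling): a
After 4 (firstChild): footer
After 5 (previousSibling): footer (no-op, stayed)
After 6 (firstChild): table
After 7 (parentNode): footer
After 8 (parentNode): a
After 9 (firstChild): footer
After 10 (firstChild): table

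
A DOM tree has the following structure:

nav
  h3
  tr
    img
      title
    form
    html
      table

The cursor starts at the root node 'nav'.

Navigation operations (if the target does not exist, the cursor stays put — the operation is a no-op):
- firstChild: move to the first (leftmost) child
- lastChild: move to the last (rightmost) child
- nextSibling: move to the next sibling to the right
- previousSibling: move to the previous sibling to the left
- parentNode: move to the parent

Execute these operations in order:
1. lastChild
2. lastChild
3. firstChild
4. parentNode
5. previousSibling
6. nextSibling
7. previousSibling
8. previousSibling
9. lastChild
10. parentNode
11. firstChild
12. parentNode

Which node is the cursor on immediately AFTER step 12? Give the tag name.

After 1 (lastChild): tr
After 2 (lastChild): html
After 3 (firstChild): table
After 4 (parentNode): html
After 5 (previousSibling): form
After 6 (nextSibling): html
After 7 (previousSibling): form
After 8 (previousSibling): img
After 9 (lastChild): title
After 10 (parentNode): img
After 11 (firstChild): title
After 12 (parentNode): img

Answer: img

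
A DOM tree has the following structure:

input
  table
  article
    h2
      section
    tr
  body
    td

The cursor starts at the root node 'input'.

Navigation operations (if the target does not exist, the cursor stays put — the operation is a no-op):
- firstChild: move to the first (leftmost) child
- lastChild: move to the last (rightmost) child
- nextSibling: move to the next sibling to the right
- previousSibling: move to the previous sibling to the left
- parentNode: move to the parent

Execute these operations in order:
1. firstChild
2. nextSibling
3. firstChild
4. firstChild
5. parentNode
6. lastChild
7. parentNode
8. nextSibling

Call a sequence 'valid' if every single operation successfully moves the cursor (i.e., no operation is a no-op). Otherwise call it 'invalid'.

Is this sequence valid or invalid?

Answer: valid

Derivation:
After 1 (firstChild): table
After 2 (nextSibling): article
After 3 (firstChild): h2
After 4 (firstChild): section
After 5 (parentNode): h2
After 6 (lastChild): section
After 7 (parentNode): h2
After 8 (nextSibling): tr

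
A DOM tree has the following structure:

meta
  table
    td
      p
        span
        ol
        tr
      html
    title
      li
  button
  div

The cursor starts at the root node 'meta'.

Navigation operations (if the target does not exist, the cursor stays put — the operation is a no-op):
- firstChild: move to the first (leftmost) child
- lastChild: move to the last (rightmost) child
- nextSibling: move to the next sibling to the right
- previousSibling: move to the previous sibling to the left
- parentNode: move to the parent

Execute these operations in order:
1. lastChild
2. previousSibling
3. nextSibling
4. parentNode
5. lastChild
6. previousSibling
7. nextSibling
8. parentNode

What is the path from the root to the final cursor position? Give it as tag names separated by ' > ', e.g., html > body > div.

After 1 (lastChild): div
After 2 (previousSibling): button
After 3 (nextSibling): div
After 4 (parentNode): meta
After 5 (lastChild): div
After 6 (previousSibling): button
After 7 (nextSibling): div
After 8 (parentNode): meta

Answer: meta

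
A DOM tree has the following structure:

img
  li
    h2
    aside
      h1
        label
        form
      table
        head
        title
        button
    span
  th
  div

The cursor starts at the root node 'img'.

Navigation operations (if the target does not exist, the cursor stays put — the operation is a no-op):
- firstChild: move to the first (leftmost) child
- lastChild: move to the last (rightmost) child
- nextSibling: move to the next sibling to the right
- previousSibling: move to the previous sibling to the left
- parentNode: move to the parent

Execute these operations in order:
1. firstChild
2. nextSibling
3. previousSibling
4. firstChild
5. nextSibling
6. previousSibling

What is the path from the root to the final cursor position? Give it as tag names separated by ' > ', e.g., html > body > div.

After 1 (firstChild): li
After 2 (nextSibling): th
After 3 (previousSibling): li
After 4 (firstChild): h2
After 5 (nextSibling): aside
After 6 (previousSibling): h2

Answer: img > li > h2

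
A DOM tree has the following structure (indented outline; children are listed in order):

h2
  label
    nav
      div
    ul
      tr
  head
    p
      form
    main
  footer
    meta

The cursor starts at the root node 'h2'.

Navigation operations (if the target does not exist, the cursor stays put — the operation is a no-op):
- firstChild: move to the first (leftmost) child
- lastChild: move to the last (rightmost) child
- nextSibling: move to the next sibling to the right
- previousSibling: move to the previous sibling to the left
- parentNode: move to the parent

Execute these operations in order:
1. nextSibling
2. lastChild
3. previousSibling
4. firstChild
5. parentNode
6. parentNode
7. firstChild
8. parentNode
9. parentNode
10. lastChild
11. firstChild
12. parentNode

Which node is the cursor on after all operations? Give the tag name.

Answer: footer

Derivation:
After 1 (nextSibling): h2 (no-op, stayed)
After 2 (lastChild): footer
After 3 (previousSibling): head
After 4 (firstChild): p
After 5 (parentNode): head
After 6 (parentNode): h2
After 7 (firstChild): label
After 8 (parentNode): h2
After 9 (parentNode): h2 (no-op, stayed)
After 10 (lastChild): footer
After 11 (firstChild): meta
After 12 (parentNode): footer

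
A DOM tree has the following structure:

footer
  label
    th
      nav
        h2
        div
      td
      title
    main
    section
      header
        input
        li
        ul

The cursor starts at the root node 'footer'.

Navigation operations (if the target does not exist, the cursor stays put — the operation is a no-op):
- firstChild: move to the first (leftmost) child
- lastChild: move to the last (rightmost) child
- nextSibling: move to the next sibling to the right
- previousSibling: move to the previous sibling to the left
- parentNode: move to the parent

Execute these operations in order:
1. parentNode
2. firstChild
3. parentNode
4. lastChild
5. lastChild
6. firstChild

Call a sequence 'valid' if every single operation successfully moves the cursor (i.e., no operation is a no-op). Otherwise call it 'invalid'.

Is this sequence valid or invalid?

After 1 (parentNode): footer (no-op, stayed)
After 2 (firstChild): label
After 3 (parentNode): footer
After 4 (lastChild): label
After 5 (lastChild): section
After 6 (firstChild): header

Answer: invalid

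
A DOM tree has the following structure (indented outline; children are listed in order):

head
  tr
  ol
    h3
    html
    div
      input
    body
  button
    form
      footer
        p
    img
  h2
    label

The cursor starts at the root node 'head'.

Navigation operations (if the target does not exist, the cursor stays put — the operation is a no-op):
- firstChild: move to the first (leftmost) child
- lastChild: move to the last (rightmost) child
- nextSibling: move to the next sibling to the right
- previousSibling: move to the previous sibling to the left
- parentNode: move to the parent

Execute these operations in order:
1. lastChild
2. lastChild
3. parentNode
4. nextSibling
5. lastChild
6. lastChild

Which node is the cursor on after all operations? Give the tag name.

After 1 (lastChild): h2
After 2 (lastChild): label
After 3 (parentNode): h2
After 4 (nextSibling): h2 (no-op, stayed)
After 5 (lastChild): label
After 6 (lastChild): label (no-op, stayed)

Answer: label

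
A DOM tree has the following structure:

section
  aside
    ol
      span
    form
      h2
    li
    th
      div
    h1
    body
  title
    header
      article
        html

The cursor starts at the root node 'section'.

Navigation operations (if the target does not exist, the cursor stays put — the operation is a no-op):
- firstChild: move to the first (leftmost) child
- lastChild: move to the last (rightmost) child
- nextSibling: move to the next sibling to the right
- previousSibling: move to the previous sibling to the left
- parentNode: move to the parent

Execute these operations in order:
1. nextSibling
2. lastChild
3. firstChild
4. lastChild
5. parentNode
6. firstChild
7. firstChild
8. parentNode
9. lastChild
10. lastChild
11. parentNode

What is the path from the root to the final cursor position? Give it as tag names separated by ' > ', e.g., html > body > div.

After 1 (nextSibling): section (no-op, stayed)
After 2 (lastChild): title
After 3 (firstChild): header
After 4 (lastChild): article
After 5 (parentNode): header
After 6 (firstChild): article
After 7 (firstChild): html
After 8 (parentNode): article
After 9 (lastChild): html
After 10 (lastChild): html (no-op, stayed)
After 11 (parentNode): article

Answer: section > title > header > article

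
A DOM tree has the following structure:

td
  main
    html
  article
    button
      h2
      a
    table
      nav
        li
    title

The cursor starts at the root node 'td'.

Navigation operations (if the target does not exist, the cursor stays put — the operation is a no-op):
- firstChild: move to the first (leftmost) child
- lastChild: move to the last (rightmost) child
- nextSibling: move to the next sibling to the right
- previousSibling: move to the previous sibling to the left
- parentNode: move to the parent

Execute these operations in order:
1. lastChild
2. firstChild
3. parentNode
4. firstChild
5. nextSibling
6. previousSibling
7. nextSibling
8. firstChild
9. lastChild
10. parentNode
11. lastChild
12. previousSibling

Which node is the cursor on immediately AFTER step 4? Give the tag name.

After 1 (lastChild): article
After 2 (firstChild): button
After 3 (parentNode): article
After 4 (firstChild): button

Answer: button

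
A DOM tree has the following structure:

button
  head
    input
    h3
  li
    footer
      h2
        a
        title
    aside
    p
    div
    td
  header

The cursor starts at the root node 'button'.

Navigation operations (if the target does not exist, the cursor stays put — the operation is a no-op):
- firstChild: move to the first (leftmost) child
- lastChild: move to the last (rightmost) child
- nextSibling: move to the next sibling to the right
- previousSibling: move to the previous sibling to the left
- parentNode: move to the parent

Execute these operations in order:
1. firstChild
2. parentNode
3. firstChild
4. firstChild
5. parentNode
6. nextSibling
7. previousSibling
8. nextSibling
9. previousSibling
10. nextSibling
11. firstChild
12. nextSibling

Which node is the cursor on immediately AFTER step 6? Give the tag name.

Answer: li

Derivation:
After 1 (firstChild): head
After 2 (parentNode): button
After 3 (firstChild): head
After 4 (firstChild): input
After 5 (parentNode): head
After 6 (nextSibling): li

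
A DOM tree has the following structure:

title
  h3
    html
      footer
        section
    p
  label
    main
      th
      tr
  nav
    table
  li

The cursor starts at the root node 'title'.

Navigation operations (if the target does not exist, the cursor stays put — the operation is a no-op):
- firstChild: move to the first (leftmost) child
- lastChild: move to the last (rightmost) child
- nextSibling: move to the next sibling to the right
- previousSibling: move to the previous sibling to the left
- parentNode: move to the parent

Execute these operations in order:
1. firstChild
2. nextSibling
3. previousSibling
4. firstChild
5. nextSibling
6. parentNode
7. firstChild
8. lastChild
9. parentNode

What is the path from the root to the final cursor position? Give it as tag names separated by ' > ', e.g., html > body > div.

Answer: title > h3 > html

Derivation:
After 1 (firstChild): h3
After 2 (nextSibling): label
After 3 (previousSibling): h3
After 4 (firstChild): html
After 5 (nextSibling): p
After 6 (parentNode): h3
After 7 (firstChild): html
After 8 (lastChild): footer
After 9 (parentNode): html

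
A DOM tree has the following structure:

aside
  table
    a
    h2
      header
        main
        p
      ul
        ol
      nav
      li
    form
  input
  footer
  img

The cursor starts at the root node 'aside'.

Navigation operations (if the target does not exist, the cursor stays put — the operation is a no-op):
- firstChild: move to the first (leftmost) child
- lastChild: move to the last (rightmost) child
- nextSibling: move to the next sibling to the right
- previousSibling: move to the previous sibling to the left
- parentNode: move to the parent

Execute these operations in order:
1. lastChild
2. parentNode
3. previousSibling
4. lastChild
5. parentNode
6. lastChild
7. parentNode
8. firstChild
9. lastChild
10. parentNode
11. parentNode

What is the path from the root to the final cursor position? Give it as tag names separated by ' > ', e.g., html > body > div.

After 1 (lastChild): img
After 2 (parentNode): aside
After 3 (previousSibling): aside (no-op, stayed)
After 4 (lastChild): img
After 5 (parentNode): aside
After 6 (lastChild): img
After 7 (parentNode): aside
After 8 (firstChild): table
After 9 (lastChild): form
After 10 (parentNode): table
After 11 (parentNode): aside

Answer: aside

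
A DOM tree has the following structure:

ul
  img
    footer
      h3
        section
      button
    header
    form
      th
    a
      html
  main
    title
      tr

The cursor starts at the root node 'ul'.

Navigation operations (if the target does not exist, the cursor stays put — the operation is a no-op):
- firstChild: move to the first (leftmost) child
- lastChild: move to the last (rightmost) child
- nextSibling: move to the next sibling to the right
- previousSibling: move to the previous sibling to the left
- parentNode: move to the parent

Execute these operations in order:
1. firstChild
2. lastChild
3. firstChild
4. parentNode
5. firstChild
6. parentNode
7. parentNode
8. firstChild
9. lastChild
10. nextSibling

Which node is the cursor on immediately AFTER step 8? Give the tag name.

After 1 (firstChild): img
After 2 (lastChild): a
After 3 (firstChild): html
After 4 (parentNode): a
After 5 (firstChild): html
After 6 (parentNode): a
After 7 (parentNode): img
After 8 (firstChild): footer

Answer: footer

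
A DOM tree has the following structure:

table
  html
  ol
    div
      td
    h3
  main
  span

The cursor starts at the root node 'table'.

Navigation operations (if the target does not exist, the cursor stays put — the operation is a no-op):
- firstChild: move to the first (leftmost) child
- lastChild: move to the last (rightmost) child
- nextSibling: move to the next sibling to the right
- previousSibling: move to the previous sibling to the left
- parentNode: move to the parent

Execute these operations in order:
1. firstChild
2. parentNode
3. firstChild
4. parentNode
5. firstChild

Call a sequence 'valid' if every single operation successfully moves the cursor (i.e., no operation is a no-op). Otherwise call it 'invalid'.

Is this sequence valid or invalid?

Answer: valid

Derivation:
After 1 (firstChild): html
After 2 (parentNode): table
After 3 (firstChild): html
After 4 (parentNode): table
After 5 (firstChild): html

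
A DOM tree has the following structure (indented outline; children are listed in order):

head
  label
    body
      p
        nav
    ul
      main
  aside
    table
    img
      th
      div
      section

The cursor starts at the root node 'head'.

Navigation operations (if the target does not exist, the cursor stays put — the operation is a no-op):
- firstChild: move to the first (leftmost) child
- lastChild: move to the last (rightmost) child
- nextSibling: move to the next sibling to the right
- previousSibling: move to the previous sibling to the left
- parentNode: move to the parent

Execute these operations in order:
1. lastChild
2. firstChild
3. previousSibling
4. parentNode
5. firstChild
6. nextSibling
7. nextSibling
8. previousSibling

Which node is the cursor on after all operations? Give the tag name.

Answer: table

Derivation:
After 1 (lastChild): aside
After 2 (firstChild): table
After 3 (previousSibling): table (no-op, stayed)
After 4 (parentNode): aside
After 5 (firstChild): table
After 6 (nextSibling): img
After 7 (nextSibling): img (no-op, stayed)
After 8 (previousSibling): table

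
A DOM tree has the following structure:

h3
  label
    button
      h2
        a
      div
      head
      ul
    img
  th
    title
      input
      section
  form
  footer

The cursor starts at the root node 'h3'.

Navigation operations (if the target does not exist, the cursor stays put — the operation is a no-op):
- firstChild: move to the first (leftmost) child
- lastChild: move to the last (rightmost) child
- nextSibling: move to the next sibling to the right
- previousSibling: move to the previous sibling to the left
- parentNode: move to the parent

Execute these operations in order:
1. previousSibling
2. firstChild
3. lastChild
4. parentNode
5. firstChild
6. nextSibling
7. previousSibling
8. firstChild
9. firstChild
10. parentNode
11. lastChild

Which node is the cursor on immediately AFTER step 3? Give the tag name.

Answer: img

Derivation:
After 1 (previousSibling): h3 (no-op, stayed)
After 2 (firstChild): label
After 3 (lastChild): img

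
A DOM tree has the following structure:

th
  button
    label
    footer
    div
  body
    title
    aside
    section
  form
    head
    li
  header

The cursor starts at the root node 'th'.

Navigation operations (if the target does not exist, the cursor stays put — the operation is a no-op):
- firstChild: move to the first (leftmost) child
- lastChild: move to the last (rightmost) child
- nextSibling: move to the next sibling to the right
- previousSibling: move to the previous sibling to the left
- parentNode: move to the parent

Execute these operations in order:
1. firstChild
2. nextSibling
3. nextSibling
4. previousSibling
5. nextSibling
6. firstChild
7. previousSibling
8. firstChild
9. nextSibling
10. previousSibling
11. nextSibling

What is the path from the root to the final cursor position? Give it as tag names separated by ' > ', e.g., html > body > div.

Answer: th > form > li

Derivation:
After 1 (firstChild): button
After 2 (nextSibling): body
After 3 (nextSibling): form
After 4 (previousSibling): body
After 5 (nextSibling): form
After 6 (firstChild): head
After 7 (previousSibling): head (no-op, stayed)
After 8 (firstChild): head (no-op, stayed)
After 9 (nextSibling): li
After 10 (previousSibling): head
After 11 (nextSibling): li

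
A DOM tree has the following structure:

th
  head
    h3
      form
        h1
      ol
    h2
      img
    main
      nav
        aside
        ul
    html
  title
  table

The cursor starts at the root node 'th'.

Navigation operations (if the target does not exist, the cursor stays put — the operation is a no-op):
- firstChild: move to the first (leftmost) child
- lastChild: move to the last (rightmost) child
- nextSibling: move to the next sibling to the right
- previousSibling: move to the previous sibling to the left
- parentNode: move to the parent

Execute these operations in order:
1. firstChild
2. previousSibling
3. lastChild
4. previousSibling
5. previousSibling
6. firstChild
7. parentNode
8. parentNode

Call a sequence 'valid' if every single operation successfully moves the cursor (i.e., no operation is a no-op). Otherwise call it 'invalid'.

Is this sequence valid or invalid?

After 1 (firstChild): head
After 2 (previousSibling): head (no-op, stayed)
After 3 (lastChild): html
After 4 (previousSibling): main
After 5 (previousSibling): h2
After 6 (firstChild): img
After 7 (parentNode): h2
After 8 (parentNode): head

Answer: invalid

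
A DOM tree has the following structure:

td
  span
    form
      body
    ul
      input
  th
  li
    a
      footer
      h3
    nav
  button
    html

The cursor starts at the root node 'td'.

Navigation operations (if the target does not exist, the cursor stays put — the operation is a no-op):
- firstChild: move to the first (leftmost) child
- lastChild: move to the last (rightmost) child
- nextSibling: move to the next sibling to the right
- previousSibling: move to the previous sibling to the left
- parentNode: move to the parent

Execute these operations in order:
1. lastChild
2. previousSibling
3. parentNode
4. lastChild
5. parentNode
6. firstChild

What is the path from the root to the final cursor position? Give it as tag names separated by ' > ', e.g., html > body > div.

Answer: td > span

Derivation:
After 1 (lastChild): button
After 2 (previousSibling): li
After 3 (parentNode): td
After 4 (lastChild): button
After 5 (parentNode): td
After 6 (firstChild): span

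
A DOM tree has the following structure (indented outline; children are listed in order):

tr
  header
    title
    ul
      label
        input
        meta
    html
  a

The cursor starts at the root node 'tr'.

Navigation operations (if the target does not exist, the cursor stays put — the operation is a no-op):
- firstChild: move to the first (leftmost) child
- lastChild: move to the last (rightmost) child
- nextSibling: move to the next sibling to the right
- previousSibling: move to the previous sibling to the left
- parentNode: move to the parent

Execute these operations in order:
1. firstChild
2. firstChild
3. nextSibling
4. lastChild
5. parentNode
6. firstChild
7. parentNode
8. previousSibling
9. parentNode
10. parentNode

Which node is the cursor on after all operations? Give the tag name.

Answer: tr

Derivation:
After 1 (firstChild): header
After 2 (firstChild): title
After 3 (nextSibling): ul
After 4 (lastChild): label
After 5 (parentNode): ul
After 6 (firstChild): label
After 7 (parentNode): ul
After 8 (previousSibling): title
After 9 (parentNode): header
After 10 (parentNode): tr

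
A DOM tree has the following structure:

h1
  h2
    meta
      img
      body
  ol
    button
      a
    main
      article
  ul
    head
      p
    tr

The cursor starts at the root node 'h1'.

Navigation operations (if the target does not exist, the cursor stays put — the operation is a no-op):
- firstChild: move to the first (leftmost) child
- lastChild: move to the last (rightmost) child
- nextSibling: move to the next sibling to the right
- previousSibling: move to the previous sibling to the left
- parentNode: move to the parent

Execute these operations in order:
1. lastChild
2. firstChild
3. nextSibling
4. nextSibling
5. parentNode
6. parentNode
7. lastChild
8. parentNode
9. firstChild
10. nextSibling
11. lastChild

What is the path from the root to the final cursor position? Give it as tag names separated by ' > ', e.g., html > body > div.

Answer: h1 > ol > main

Derivation:
After 1 (lastChild): ul
After 2 (firstChild): head
After 3 (nextSibling): tr
After 4 (nextSibling): tr (no-op, stayed)
After 5 (parentNode): ul
After 6 (parentNode): h1
After 7 (lastChild): ul
After 8 (parentNode): h1
After 9 (firstChild): h2
After 10 (nextSibling): ol
After 11 (lastChild): main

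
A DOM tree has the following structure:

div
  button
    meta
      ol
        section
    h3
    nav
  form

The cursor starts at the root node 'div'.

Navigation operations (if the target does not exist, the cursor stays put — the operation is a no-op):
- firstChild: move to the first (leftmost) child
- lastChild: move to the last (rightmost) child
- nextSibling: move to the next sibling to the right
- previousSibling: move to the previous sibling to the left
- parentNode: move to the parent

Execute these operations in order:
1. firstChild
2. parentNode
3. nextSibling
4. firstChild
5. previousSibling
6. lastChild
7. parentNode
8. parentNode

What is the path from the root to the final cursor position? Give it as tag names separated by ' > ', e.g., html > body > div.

After 1 (firstChild): button
After 2 (parentNode): div
After 3 (nextSibling): div (no-op, stayed)
After 4 (firstChild): button
After 5 (previousSibling): button (no-op, stayed)
After 6 (lastChild): nav
After 7 (parentNode): button
After 8 (parentNode): div

Answer: div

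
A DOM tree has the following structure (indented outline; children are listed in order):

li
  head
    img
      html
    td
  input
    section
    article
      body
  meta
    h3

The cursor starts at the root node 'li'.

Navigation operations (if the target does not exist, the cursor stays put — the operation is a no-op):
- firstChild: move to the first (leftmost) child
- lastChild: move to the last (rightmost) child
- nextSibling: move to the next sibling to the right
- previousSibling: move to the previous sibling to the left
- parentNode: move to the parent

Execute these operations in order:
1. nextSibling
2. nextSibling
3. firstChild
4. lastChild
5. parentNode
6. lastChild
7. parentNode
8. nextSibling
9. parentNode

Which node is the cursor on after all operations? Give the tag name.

After 1 (nextSibling): li (no-op, stayed)
After 2 (nextSibling): li (no-op, stayed)
After 3 (firstChild): head
After 4 (lastChild): td
After 5 (parentNode): head
After 6 (lastChild): td
After 7 (parentNode): head
After 8 (nextSibling): input
After 9 (parentNode): li

Answer: li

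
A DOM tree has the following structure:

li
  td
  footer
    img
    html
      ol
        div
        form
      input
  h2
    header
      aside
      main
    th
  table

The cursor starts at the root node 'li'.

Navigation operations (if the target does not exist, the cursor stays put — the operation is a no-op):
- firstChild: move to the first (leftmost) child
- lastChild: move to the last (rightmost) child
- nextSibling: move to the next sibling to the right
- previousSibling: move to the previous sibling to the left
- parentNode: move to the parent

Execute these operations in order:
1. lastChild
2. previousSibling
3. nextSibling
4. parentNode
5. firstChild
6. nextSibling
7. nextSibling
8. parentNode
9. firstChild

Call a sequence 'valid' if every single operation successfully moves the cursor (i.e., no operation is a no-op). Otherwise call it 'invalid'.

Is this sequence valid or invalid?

Answer: valid

Derivation:
After 1 (lastChild): table
After 2 (previousSibling): h2
After 3 (nextSibling): table
After 4 (parentNode): li
After 5 (firstChild): td
After 6 (nextSibling): footer
After 7 (nextSibling): h2
After 8 (parentNode): li
After 9 (firstChild): td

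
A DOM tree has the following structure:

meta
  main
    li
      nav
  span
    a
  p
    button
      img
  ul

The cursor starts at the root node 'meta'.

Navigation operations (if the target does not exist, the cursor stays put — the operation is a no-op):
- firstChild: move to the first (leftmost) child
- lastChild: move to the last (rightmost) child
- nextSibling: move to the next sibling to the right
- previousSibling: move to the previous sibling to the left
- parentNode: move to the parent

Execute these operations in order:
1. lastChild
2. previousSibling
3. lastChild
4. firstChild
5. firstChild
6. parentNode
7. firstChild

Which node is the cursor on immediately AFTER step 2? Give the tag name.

Answer: p

Derivation:
After 1 (lastChild): ul
After 2 (previousSibling): p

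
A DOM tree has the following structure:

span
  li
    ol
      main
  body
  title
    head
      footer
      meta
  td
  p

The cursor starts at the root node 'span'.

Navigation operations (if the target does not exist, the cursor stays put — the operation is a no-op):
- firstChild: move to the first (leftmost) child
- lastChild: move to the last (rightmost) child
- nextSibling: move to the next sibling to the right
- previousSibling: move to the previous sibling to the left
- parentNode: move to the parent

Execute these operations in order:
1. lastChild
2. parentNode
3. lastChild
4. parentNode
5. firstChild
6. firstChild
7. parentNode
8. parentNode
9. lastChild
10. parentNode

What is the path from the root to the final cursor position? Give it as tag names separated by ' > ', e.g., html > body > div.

After 1 (lastChild): p
After 2 (parentNode): span
After 3 (lastChild): p
After 4 (parentNode): span
After 5 (firstChild): li
After 6 (firstChild): ol
After 7 (parentNode): li
After 8 (parentNode): span
After 9 (lastChild): p
After 10 (parentNode): span

Answer: span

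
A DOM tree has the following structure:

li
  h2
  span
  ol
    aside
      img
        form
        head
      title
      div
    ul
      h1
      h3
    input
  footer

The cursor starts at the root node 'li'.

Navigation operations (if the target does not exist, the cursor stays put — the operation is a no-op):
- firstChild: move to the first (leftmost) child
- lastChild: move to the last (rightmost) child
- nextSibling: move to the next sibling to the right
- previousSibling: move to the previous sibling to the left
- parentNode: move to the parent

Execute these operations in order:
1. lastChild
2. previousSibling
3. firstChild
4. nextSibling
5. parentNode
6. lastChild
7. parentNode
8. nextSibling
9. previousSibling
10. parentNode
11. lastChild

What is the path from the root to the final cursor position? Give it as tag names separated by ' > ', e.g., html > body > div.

After 1 (lastChild): footer
After 2 (previousSibling): ol
After 3 (firstChild): aside
After 4 (nextSibling): ul
After 5 (parentNode): ol
After 6 (lastChild): input
After 7 (parentNode): ol
After 8 (nextSibling): footer
After 9 (previousSibling): ol
After 10 (parentNode): li
After 11 (lastChild): footer

Answer: li > footer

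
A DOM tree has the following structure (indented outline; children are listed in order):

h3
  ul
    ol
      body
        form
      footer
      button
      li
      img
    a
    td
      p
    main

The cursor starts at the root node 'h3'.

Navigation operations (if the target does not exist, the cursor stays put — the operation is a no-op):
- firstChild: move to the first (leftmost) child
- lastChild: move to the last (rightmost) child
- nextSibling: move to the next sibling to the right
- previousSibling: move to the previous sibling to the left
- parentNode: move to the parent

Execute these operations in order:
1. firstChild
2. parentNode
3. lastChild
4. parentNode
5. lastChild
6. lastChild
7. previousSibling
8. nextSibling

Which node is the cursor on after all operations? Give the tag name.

After 1 (firstChild): ul
After 2 (parentNode): h3
After 3 (lastChild): ul
After 4 (parentNode): h3
After 5 (lastChild): ul
After 6 (lastChild): main
After 7 (previousSibling): td
After 8 (nextSibling): main

Answer: main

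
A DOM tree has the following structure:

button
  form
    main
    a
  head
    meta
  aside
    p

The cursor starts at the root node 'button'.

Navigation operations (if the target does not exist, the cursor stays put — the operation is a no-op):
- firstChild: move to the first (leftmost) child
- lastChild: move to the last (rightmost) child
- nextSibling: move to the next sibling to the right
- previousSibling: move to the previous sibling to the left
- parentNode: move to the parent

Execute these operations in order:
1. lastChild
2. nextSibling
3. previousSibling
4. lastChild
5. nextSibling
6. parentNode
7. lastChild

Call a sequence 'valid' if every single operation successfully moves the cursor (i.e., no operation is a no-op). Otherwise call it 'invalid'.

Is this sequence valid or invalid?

After 1 (lastChild): aside
After 2 (nextSibling): aside (no-op, stayed)
After 3 (previousSibling): head
After 4 (lastChild): meta
After 5 (nextSibling): meta (no-op, stayed)
After 6 (parentNode): head
After 7 (lastChild): meta

Answer: invalid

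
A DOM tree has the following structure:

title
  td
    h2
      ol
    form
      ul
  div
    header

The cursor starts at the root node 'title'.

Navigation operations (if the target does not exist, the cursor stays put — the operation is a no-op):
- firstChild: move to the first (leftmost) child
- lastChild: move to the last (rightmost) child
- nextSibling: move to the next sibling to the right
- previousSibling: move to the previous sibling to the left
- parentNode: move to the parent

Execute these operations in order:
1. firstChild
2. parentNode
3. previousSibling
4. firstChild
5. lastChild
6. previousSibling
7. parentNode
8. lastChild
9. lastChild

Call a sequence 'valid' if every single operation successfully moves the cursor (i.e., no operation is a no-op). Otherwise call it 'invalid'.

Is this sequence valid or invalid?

After 1 (firstChild): td
After 2 (parentNode): title
After 3 (previousSibling): title (no-op, stayed)
After 4 (firstChild): td
After 5 (lastChild): form
After 6 (previousSibling): h2
After 7 (parentNode): td
After 8 (lastChild): form
After 9 (lastChild): ul

Answer: invalid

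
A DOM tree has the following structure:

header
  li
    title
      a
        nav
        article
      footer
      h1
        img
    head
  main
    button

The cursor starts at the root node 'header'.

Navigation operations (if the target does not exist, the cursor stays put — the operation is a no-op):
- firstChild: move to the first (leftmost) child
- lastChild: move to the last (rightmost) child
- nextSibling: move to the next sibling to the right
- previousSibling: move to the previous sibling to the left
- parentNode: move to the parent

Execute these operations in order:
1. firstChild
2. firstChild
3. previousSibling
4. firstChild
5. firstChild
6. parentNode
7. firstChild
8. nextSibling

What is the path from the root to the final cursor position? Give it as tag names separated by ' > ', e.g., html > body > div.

After 1 (firstChild): li
After 2 (firstChild): title
After 3 (previousSibling): title (no-op, stayed)
After 4 (firstChild): a
After 5 (firstChild): nav
After 6 (parentNode): a
After 7 (firstChild): nav
After 8 (nextSibling): article

Answer: header > li > title > a > article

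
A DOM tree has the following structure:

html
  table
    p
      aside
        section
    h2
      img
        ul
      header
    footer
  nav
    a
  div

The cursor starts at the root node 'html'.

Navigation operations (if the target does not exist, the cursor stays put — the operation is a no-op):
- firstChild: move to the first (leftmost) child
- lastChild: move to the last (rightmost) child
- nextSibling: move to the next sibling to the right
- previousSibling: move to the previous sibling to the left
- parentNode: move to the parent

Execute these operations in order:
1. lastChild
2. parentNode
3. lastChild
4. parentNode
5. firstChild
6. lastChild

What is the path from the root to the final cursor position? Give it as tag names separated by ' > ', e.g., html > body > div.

Answer: html > table > footer

Derivation:
After 1 (lastChild): div
After 2 (parentNode): html
After 3 (lastChild): div
After 4 (parentNode): html
After 5 (firstChild): table
After 6 (lastChild): footer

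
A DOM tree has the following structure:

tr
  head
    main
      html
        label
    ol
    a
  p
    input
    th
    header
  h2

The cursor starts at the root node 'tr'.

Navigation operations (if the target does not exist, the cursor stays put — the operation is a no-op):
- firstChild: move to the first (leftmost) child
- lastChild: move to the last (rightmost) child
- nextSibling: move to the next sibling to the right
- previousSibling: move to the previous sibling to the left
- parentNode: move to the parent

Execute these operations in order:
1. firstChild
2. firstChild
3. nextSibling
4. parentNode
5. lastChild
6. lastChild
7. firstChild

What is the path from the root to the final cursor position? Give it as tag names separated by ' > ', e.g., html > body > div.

After 1 (firstChild): head
After 2 (firstChild): main
After 3 (nextSibling): ol
After 4 (parentNode): head
After 5 (lastChild): a
After 6 (lastChild): a (no-op, stayed)
After 7 (firstChild): a (no-op, stayed)

Answer: tr > head > a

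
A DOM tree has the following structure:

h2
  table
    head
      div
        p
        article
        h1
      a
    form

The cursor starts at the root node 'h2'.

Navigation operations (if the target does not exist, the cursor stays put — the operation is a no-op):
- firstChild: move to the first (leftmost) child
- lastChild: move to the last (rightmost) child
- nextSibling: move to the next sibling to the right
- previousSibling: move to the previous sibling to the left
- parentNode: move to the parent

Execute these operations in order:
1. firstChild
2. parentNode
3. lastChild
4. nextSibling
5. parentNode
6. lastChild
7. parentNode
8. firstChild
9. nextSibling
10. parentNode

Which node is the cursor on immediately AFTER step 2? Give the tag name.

After 1 (firstChild): table
After 2 (parentNode): h2

Answer: h2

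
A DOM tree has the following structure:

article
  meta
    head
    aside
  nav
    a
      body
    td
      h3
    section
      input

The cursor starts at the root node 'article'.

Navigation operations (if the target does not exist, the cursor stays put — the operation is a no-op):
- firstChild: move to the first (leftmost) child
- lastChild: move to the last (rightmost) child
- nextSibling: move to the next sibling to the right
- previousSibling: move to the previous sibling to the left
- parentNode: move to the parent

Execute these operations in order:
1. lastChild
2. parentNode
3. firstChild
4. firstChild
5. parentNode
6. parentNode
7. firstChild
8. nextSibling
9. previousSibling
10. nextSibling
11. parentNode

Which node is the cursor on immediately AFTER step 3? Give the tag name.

After 1 (lastChild): nav
After 2 (parentNode): article
After 3 (firstChild): meta

Answer: meta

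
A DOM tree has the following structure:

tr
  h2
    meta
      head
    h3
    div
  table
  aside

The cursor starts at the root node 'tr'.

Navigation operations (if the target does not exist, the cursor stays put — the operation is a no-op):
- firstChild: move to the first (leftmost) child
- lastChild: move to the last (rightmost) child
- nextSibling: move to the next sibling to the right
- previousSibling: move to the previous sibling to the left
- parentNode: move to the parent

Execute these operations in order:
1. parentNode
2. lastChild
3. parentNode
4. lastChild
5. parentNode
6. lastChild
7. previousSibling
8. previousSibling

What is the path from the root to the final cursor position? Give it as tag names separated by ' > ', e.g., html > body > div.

Answer: tr > h2

Derivation:
After 1 (parentNode): tr (no-op, stayed)
After 2 (lastChild): aside
After 3 (parentNode): tr
After 4 (lastChild): aside
After 5 (parentNode): tr
After 6 (lastChild): aside
After 7 (previousSibling): table
After 8 (previousSibling): h2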